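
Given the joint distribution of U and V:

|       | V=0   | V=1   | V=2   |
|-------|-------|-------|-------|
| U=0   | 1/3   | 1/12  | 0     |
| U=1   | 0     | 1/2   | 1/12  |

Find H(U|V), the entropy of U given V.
Marginal P(V) (column sums):
  P(V=0) = 1/3 + 0 = 1/3
  P(V=1) = 1/12 + 1/2 = 7/12
  P(V=2) = 0 + 1/12 = 1/12

H(U|V) = -Σ P(U,V)·log₂ P(U|V), where P(U|V) = P(U,V) / P(V)
  (cells with P(U,V) = 0 contribute 0)
  (U=0,V=0): P(U|V) = (1/3)/(1/3) = 1;  -(1/3)·log₂(1) = 0.0000
  (U=0,V=1): P(U|V) = (1/12)/(7/12) = 1/7;  -(1/12)·log₂(1/7) = 0.2339
  (U=1,V=1): P(U|V) = (1/2)/(7/12) = 6/7;  -(1/2)·log₂(6/7) = 0.1112
  (U=1,V=2): P(U|V) = (1/12)/(1/12) = 1;  -(1/12)·log₂(1) = 0.0000
H(U|V) = 0.0000 + 0.2339 + 0.1112 + 0.0000
  = 0.3451 bits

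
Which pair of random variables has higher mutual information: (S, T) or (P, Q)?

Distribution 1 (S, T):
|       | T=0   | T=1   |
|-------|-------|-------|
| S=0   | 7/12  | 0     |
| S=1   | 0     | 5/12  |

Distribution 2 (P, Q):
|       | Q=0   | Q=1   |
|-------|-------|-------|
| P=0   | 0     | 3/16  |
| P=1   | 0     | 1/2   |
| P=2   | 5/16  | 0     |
Distribution 1 (S, T):
Marginal P(S) (row sums):
  P(S=0) = 7/12 + 0 = 7/12
  P(S=1) = 0 + 5/12 = 5/12
Marginal P(T) (column sums):
  P(T=0) = 7/12 + 0 = 7/12
  P(T=1) = 0 + 5/12 = 5/12

H(S) = -[(7/12)·log₂(7/12) + (5/12)·log₂(5/12)]
  = 0.4536 + 0.5263
  = 0.9799 bits
H(T) = -[(7/12)·log₂(7/12) + (5/12)·log₂(5/12)]
  = 0.4536 + 0.5263
  = 0.9799 bits
H(S,T) = -[(7/12)·log₂(7/12) + (5/12)·log₂(5/12)]
  = 0.4536 + 0.5263
  = 0.9799 bits

I(S;T) = H(S) + H(T) - H(S,T)
  = 0.9799 + 0.9799 - 0.9799
  = 0.9799 bits

Distribution 2 (P, Q):
Marginal P(P) (row sums):
  P(P=0) = 0 + 3/16 = 3/16
  P(P=1) = 0 + 1/2 = 1/2
  P(P=2) = 5/16 + 0 = 5/16
Marginal P(Q) (column sums):
  P(Q=0) = 0 + 0 + 5/16 = 5/16
  P(Q=1) = 3/16 + 1/2 + 0 = 11/16

H(P) = -[(3/16)·log₂(3/16) + (1/2)·log₂(1/2) + (5/16)·log₂(5/16)]
  = 0.4528 + 0.5000 + 0.5244
  = 1.4772 bits
H(Q) = -[(5/16)·log₂(5/16) + (11/16)·log₂(11/16)]
  = 0.5244 + 0.3716
  = 0.8960 bits
H(P,Q) = -[(3/16)·log₂(3/16) + (1/2)·log₂(1/2) + (5/16)·log₂(5/16)]
  = 0.4528 + 0.5000 + 0.5244
  = 1.4772 bits

I(P;Q) = H(P) + H(Q) - H(P,Q)
  = 1.4772 + 0.8960 - 1.4772
  = 0.8960 bits

I(S;T) = 0.9799 bits > I(P;Q) = 0.8960 bits, so (S, T) has the higher mutual information (stronger dependence).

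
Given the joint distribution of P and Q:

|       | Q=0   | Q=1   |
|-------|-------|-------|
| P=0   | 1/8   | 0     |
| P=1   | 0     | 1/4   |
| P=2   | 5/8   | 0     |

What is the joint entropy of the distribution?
H(P,Q) = -Σ P(P,Q) log₂ P(P,Q), summed over the non-zero cells:
H(P,Q) = -[(1/8)·log₂(1/8) + (1/4)·log₂(1/4) + (5/8)·log₂(5/8)]
  = 0.3750 + 0.5000 + 0.4238
  = 1.2988 bits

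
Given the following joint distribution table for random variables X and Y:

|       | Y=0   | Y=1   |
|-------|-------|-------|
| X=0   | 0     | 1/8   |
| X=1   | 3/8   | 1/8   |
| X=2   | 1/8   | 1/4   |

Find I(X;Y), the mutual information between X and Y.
Marginal P(X) (row sums):
  P(X=0) = 0 + 1/8 = 1/8
  P(X=1) = 3/8 + 1/8 = 1/2
  P(X=2) = 1/8 + 1/4 = 3/8
Marginal P(Y) (column sums):
  P(Y=0) = 0 + 3/8 + 1/8 = 1/2
  P(Y=1) = 1/8 + 1/8 + 1/4 = 1/2

H(X) = -[(1/8)·log₂(1/8) + (1/2)·log₂(1/2) + (3/8)·log₂(3/8)]
  = 0.3750 + 0.5000 + 0.5306
  = 1.4056 bits
H(Y) = -[(1/2)·log₂(1/2) + (1/2)·log₂(1/2)]
  = 0.5000 + 0.5000
  = 1.0000 bits
H(X,Y) = -[(1/8)·log₂(1/8) + (3/8)·log₂(3/8) + (1/8)·log₂(1/8) + (1/8)·log₂(1/8) + (1/4)·log₂(1/4)]
  = 0.3750 + 0.5306 + 0.3750 + 0.3750 + 0.5000
  = 2.1556 bits

I(X;Y) = H(X) + H(Y) - H(X,Y)
  = 1.4056 + 1.0000 - 2.1556
  = 0.2500 bits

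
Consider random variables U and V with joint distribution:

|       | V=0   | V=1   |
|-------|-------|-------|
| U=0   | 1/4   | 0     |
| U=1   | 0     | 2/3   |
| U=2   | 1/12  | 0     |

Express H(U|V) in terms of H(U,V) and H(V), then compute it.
H(U|V) = H(U,V) - H(V)

Marginal P(V) (column sums):
  P(V=0) = 1/4 + 0 + 1/12 = 1/3
  P(V=1) = 0 + 2/3 + 0 = 2/3

H(U,V) = -[(1/4)·log₂(1/4) + (2/3)·log₂(2/3) + (1/12)·log₂(1/12)]
  = 0.5000 + 0.3900 + 0.2987
  = 1.1887 bits
H(V) = -[(1/3)·log₂(1/3) + (2/3)·log₂(2/3)]
  = 0.5283 + 0.3900
  = 0.9183 bits

H(U|V) = 1.1887 - 0.9183 = 0.2704 bits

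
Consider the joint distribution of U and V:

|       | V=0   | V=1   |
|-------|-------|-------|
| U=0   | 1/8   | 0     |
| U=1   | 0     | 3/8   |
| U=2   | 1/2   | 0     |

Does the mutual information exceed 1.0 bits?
Marginal P(U) (row sums):
  P(U=0) = 1/8 + 0 = 1/8
  P(U=1) = 0 + 3/8 = 3/8
  P(U=2) = 1/2 + 0 = 1/2
Marginal P(V) (column sums):
  P(V=0) = 1/8 + 0 + 1/2 = 5/8
  P(V=1) = 0 + 3/8 + 0 = 3/8

H(U) = -[(1/8)·log₂(1/8) + (3/8)·log₂(3/8) + (1/2)·log₂(1/2)]
  = 0.3750 + 0.5306 + 0.5000
  = 1.4056 bits
H(V) = -[(5/8)·log₂(5/8) + (3/8)·log₂(3/8)]
  = 0.4238 + 0.5306
  = 0.9544 bits
H(U,V) = -[(1/8)·log₂(1/8) + (3/8)·log₂(3/8) + (1/2)·log₂(1/2)]
  = 0.3750 + 0.5306 + 0.5000
  = 1.4056 bits

I(U;V) = H(U) + H(V) - H(U,V)
  = 1.4056 + 0.9544 - 1.4056
  = 0.9544 bits

No. I(U;V) = 0.9544 bits, which is ≤ 1.0 bits.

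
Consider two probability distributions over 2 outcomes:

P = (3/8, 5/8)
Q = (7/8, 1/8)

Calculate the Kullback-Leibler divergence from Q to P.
D(P||Q) = Σ P(i) log₂(P(i)/Q(i))
  i=0: (3/8) × log₂((3/8)/(7/8)) = (3/8) × log₂(3/7) = -0.4584
  i=1: (5/8) × log₂((5/8)/(1/8)) = (5/8) × log₂(5) = 1.4512
D(P||Q) = -0.4584 + 1.4512
  = 0.9928 bits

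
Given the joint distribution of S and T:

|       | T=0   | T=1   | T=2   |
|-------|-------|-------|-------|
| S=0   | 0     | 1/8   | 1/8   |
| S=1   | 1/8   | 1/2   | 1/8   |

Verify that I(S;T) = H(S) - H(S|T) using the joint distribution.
Left side, from I(S;T) = H(S) + H(T) - H(S,T):
Marginal P(S) (row sums):
  P(S=0) = 0 + 1/8 + 1/8 = 1/4
  P(S=1) = 1/8 + 1/2 + 1/8 = 3/4
Marginal P(T) (column sums):
  P(T=0) = 0 + 1/8 = 1/8
  P(T=1) = 1/8 + 1/2 = 5/8
  P(T=2) = 1/8 + 1/8 = 1/4

H(S) = -[(1/4)·log₂(1/4) + (3/4)·log₂(3/4)]
  = 0.5000 + 0.3113
  = 0.8113 bits
H(T) = -[(1/8)·log₂(1/8) + (5/8)·log₂(5/8) + (1/4)·log₂(1/4)]
  = 0.3750 + 0.4238 + 0.5000
  = 1.2988 bits
H(S,T) = -[(1/8)·log₂(1/8) + (1/8)·log₂(1/8) + (1/8)·log₂(1/8) + (1/2)·log₂(1/2) + (1/8)·log₂(1/8)]
  = 0.3750 + 0.3750 + 0.3750 + 0.5000 + 0.3750
  = 2.0000 bits

I(S;T) = H(S) + H(T) - H(S,T)
  = 0.8113 + 1.2988 - 2.0000
  = 0.1101 bits

Right side, with H(S|T) computed directly from the conditional probabilities:
H(S|T) = -Σ P(S,T)·log₂ P(S|T), where P(S|T) = P(S,T) / P(T)
  (cells with P(S,T) = 0 contribute 0)
  (S=0,T=1): P(S|T) = (1/8)/(5/8) = 1/5;  -(1/8)·log₂(1/5) = 0.2902
  (S=0,T=2): P(S|T) = (1/8)/(1/4) = 1/2;  -(1/8)·log₂(1/2) = 0.1250
  (S=1,T=0): P(S|T) = (1/8)/(1/8) = 1;  -(1/8)·log₂(1) = 0.0000
  (S=1,T=1): P(S|T) = (1/2)/(5/8) = 4/5;  -(1/2)·log₂(4/5) = 0.1610
  (S=1,T=2): P(S|T) = (1/8)/(1/4) = 1/2;  -(1/8)·log₂(1/2) = 0.1250
H(S|T) = 0.2902 + 0.1250 + 0.0000 + 0.1610 + 0.1250
  = 0.7012 bits
H(S) - H(S|T) = 0.8113 - 0.7012 = 0.1101 bits

Both sides equal 0.1101 bits, so I(S;T) = H(S) - H(S|T) ✓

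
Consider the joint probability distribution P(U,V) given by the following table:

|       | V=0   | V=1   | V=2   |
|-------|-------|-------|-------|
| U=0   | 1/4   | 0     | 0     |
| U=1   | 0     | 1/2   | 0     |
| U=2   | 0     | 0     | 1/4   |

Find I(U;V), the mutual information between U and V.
Marginal P(U) (row sums):
  P(U=0) = 1/4 + 0 + 0 = 1/4
  P(U=1) = 0 + 1/2 + 0 = 1/2
  P(U=2) = 0 + 0 + 1/4 = 1/4
Marginal P(V) (column sums):
  P(V=0) = 1/4 + 0 + 0 = 1/4
  P(V=1) = 0 + 1/2 + 0 = 1/2
  P(V=2) = 0 + 0 + 1/4 = 1/4

H(U) = -[(1/4)·log₂(1/4) + (1/2)·log₂(1/2) + (1/4)·log₂(1/4)]
  = 0.5000 + 0.5000 + 0.5000
  = 1.5000 bits
H(V) = -[(1/4)·log₂(1/4) + (1/2)·log₂(1/2) + (1/4)·log₂(1/4)]
  = 0.5000 + 0.5000 + 0.5000
  = 1.5000 bits
H(U,V) = -[(1/4)·log₂(1/4) + (1/2)·log₂(1/2) + (1/4)·log₂(1/4)]
  = 0.5000 + 0.5000 + 0.5000
  = 1.5000 bits

I(U;V) = H(U) + H(V) - H(U,V)
  = 1.5000 + 1.5000 - 1.5000
  = 1.5000 bits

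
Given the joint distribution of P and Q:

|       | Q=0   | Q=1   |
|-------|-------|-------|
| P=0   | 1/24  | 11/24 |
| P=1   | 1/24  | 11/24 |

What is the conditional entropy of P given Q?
Marginal P(Q) (column sums):
  P(Q=0) = 1/24 + 1/24 = 1/12
  P(Q=1) = 11/24 + 11/24 = 11/12

H(P|Q) = -Σ P(P,Q)·log₂ P(P|Q), where P(P|Q) = P(P,Q) / P(Q)
  (P=0,Q=0): P(P|Q) = (1/24)/(1/12) = 1/2;  -(1/24)·log₂(1/2) = 0.0417
  (P=0,Q=1): P(P|Q) = (11/24)/(11/12) = 1/2;  -(11/24)·log₂(1/2) = 0.4583
  (P=1,Q=0): P(P|Q) = (1/24)/(1/12) = 1/2;  -(1/24)·log₂(1/2) = 0.0417
  (P=1,Q=1): P(P|Q) = (11/24)/(11/12) = 1/2;  -(11/24)·log₂(1/2) = 0.4583
H(P|Q) = 0.0417 + 0.4583 + 0.0417 + 0.4583
  = 1.0000 bits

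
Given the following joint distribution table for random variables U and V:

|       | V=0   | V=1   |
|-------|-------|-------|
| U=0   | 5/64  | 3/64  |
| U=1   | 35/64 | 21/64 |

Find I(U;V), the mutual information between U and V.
Marginal P(U) (row sums):
  P(U=0) = 5/64 + 3/64 = 1/8
  P(U=1) = 35/64 + 21/64 = 7/8
Marginal P(V) (column sums):
  P(V=0) = 5/64 + 35/64 = 5/8
  P(V=1) = 3/64 + 21/64 = 3/8

H(U) = -[(1/8)·log₂(1/8) + (7/8)·log₂(7/8)]
  = 0.3750 + 0.1686
  = 0.5436 bits
H(V) = -[(5/8)·log₂(5/8) + (3/8)·log₂(3/8)]
  = 0.4238 + 0.5306
  = 0.9544 bits
H(U,V) = -[(5/64)·log₂(5/64) + (3/64)·log₂(3/64) + (35/64)·log₂(35/64) + (21/64)·log₂(21/64)]
  = 0.2873 + 0.2070 + 0.4762 + 0.5275
  = 1.4980 bits

I(U;V) = H(U) + H(V) - H(U,V)
  = 0.5436 + 0.9544 - 1.4980
  = 0.0000 bits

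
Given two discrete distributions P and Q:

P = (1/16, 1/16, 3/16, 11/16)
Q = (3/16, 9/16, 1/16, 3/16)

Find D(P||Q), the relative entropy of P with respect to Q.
D(P||Q) = Σ P(i) log₂(P(i)/Q(i))
  i=0: (1/16) × log₂((1/16)/(3/16)) = (1/16) × log₂(1/3) = -0.0991
  i=1: (1/16) × log₂((1/16)/(9/16)) = (1/16) × log₂(1/9) = -0.1981
  i=2: (3/16) × log₂((3/16)/(1/16)) = (3/16) × log₂(3) = 0.2972
  i=3: (11/16) × log₂((11/16)/(3/16)) = (11/16) × log₂(11/3) = 1.2887
D(P||Q) = -0.0991 - 0.1981 + 0.2972 + 1.2887
  = 1.2887 bits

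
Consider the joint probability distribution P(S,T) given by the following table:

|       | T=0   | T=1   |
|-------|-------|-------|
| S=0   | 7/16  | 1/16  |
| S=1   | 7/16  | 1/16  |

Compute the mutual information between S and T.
Marginal P(S) (row sums):
  P(S=0) = 7/16 + 1/16 = 1/2
  P(S=1) = 7/16 + 1/16 = 1/2
Marginal P(T) (column sums):
  P(T=0) = 7/16 + 7/16 = 7/8
  P(T=1) = 1/16 + 1/16 = 1/8

H(S) = -[(1/2)·log₂(1/2) + (1/2)·log₂(1/2)]
  = 0.5000 + 0.5000
  = 1.0000 bits
H(T) = -[(7/8)·log₂(7/8) + (1/8)·log₂(1/8)]
  = 0.1686 + 0.3750
  = 0.5436 bits
H(S,T) = -[(7/16)·log₂(7/16) + (1/16)·log₂(1/16) + (7/16)·log₂(7/16) + (1/16)·log₂(1/16)]
  = 0.5218 + 0.2500 + 0.5218 + 0.2500
  = 1.5436 bits

I(S;T) = H(S) + H(T) - H(S,T)
  = 1.0000 + 0.5436 - 1.5436
  = 0.0000 bits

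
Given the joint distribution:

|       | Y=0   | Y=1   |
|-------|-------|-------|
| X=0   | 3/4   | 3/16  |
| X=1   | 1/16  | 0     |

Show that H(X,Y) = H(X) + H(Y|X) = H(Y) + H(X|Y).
Marginal P(X) (row sums):
  P(X=0) = 3/4 + 3/16 = 15/16
  P(X=1) = 1/16 + 0 = 1/16
Marginal P(Y) (column sums):
  P(Y=0) = 3/4 + 1/16 = 13/16
  P(Y=1) = 3/16 + 0 = 3/16

Decomposition 1: H(X) + H(Y|X)
H(X) = -[(15/16)·log₂(15/16) + (1/16)·log₂(1/16)]
  = 0.0873 + 0.2500
  = 0.3373 bits
H(Y|X) = -Σ P(X,Y)·log₂ P(Y|X), where P(Y|X) = P(X,Y) / P(X)
  (cells with P(X,Y) = 0 contribute 0)
  (X=0,Y=0): P(Y|X) = (3/4)/(15/16) = 4/5;  -(3/4)·log₂(4/5) = 0.2414
  (X=0,Y=1): P(Y|X) = (3/16)/(15/16) = 1/5;  -(3/16)·log₂(1/5) = 0.4354
  (X=1,Y=0): P(Y|X) = (1/16)/(1/16) = 1;  -(1/16)·log₂(1) = 0.0000
H(Y|X) = 0.2414 + 0.4354 + 0.0000
  = 0.6768 bits
H(X) + H(Y|X) = 0.3373 + 0.6768 = 1.0141 bits

Decomposition 2: H(Y) + H(X|Y)
H(Y) = -[(13/16)·log₂(13/16) + (3/16)·log₂(3/16)]
  = 0.2434 + 0.4528
  = 0.6962 bits
H(X|Y) = -Σ P(X,Y)·log₂ P(X|Y), where P(X|Y) = P(X,Y) / P(Y)
  (cells with P(X,Y) = 0 contribute 0)
  (X=0,Y=0): P(X|Y) = (3/4)/(13/16) = 12/13;  -(3/4)·log₂(12/13) = 0.0866
  (X=0,Y=1): P(X|Y) = (3/16)/(3/16) = 1;  -(3/16)·log₂(1) = 0.0000
  (X=1,Y=0): P(X|Y) = (1/16)/(13/16) = 1/13;  -(1/16)·log₂(1/13) = 0.2313
H(X|Y) = 0.0866 + 0.0000 + 0.2313
  = 0.3179 bits
H(Y) + H(X|Y) = 0.6962 + 0.3179 = 1.0141 bits

Direct computation of the joint entropy:
H(X,Y) = -[(3/4)·log₂(3/4) + (3/16)·log₂(3/16) + (1/16)·log₂(1/16)]
  = 0.3113 + 0.4528 + 0.2500
  = 1.0141 bits

All three agree: H(X,Y) = 1.0141 bits ✓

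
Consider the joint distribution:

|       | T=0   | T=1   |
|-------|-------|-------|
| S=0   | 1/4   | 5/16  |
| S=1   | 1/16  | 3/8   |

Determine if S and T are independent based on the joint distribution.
Marginal P(S) (row sums):
  P(S=0) = 1/4 + 5/16 = 9/16
  P(S=1) = 1/16 + 3/8 = 7/16
Marginal P(T) (column sums):
  P(T=0) = 1/4 + 1/16 = 5/16
  P(T=1) = 5/16 + 3/8 = 11/16

S and T are independent iff P(S=i,T=j) = P(S=i)·P(T=j) for every cell.
  P(S=0)·P(T=0) = 9/16 × 5/16 = 45/256, but P(S=0,T=0) = 1/4 ✗

No, S and T are not independent. Quantitatively, I(S;T) > 0:

H(S) = -[(9/16)·log₂(9/16) + (7/16)·log₂(7/16)]
  = 0.4669 + 0.5218
  = 0.9887 bits
H(T) = -[(5/16)·log₂(5/16) + (11/16)·log₂(11/16)]
  = 0.5244 + 0.3716
  = 0.8960 bits
H(S,T) = -[(1/4)·log₂(1/4) + (5/16)·log₂(5/16) + (1/16)·log₂(1/16) + (3/8)·log₂(3/8)]
  = 0.5000 + 0.5244 + 0.2500 + 0.5306
  = 1.8050 bits
I(S;T) = H(S) + H(T) - H(S,T) = 0.9887 + 0.8960 - 1.8050 = 0.0797 bits > 0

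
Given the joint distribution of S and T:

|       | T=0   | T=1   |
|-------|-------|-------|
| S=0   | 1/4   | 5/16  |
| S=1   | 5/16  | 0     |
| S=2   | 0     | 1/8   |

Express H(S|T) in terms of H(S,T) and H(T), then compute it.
H(S|T) = H(S,T) - H(T)

Marginal P(T) (column sums):
  P(T=0) = 1/4 + 5/16 + 0 = 9/16
  P(T=1) = 5/16 + 0 + 1/8 = 7/16

H(S,T) = -[(1/4)·log₂(1/4) + (5/16)·log₂(5/16) + (5/16)·log₂(5/16) + (1/8)·log₂(1/8)]
  = 0.5000 + 0.5244 + 0.5244 + 0.3750
  = 1.9238 bits
H(T) = -[(9/16)·log₂(9/16) + (7/16)·log₂(7/16)]
  = 0.4669 + 0.5218
  = 0.9887 bits

H(S|T) = 1.9238 - 0.9887 = 0.9351 bits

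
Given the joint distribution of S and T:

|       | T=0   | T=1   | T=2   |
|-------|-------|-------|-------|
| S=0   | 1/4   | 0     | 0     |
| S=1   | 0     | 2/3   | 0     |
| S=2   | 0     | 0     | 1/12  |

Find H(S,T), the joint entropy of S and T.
H(S,T) = -Σ P(S,T) log₂ P(S,T), summed over the non-zero cells:
H(S,T) = -[(1/4)·log₂(1/4) + (2/3)·log₂(2/3) + (1/12)·log₂(1/12)]
  = 0.5000 + 0.3900 + 0.2987
  = 1.1887 bits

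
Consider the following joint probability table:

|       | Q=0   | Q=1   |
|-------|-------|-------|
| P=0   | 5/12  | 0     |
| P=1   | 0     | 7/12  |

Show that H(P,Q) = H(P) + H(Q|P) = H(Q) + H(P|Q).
Marginal P(P) (row sums):
  P(P=0) = 5/12 + 0 = 5/12
  P(P=1) = 0 + 7/12 = 7/12
Marginal P(Q) (column sums):
  P(Q=0) = 5/12 + 0 = 5/12
  P(Q=1) = 0 + 7/12 = 7/12

Decomposition 1: H(P) + H(Q|P)
H(P) = -[(5/12)·log₂(5/12) + (7/12)·log₂(7/12)]
  = 0.5263 + 0.4536
  = 0.9799 bits
H(Q|P) = -Σ P(P,Q)·log₂ P(Q|P), where P(Q|P) = P(P,Q) / P(P)
  (cells with P(P,Q) = 0 contribute 0)
  (P=0,Q=0): P(Q|P) = (5/12)/(5/12) = 1;  -(5/12)·log₂(1) = 0.0000
  (P=1,Q=1): P(Q|P) = (7/12)/(7/12) = 1;  -(7/12)·log₂(1) = 0.0000
H(Q|P) = 0.0000 + 0.0000
  = 0.0000 bits
H(P) + H(Q|P) = 0.9799 + 0.0000 = 0.9799 bits

Decomposition 2: H(Q) + H(P|Q)
H(Q) = -[(5/12)·log₂(5/12) + (7/12)·log₂(7/12)]
  = 0.5263 + 0.4536
  = 0.9799 bits
H(P|Q) = -Σ P(P,Q)·log₂ P(P|Q), where P(P|Q) = P(P,Q) / P(Q)
  (cells with P(P,Q) = 0 contribute 0)
  (P=0,Q=0): P(P|Q) = (5/12)/(5/12) = 1;  -(5/12)·log₂(1) = 0.0000
  (P=1,Q=1): P(P|Q) = (7/12)/(7/12) = 1;  -(7/12)·log₂(1) = 0.0000
H(P|Q) = 0.0000 + 0.0000
  = 0.0000 bits
H(Q) + H(P|Q) = 0.9799 + 0.0000 = 0.9799 bits

Direct computation of the joint entropy:
H(P,Q) = -[(5/12)·log₂(5/12) + (7/12)·log₂(7/12)]
  = 0.5263 + 0.4536
  = 0.9799 bits

All three agree: H(P,Q) = 0.9799 bits ✓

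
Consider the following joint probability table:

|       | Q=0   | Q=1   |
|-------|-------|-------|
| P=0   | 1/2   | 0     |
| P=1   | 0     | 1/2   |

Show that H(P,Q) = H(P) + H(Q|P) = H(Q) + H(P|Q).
Marginal P(P) (row sums):
  P(P=0) = 1/2 + 0 = 1/2
  P(P=1) = 0 + 1/2 = 1/2
Marginal P(Q) (column sums):
  P(Q=0) = 1/2 + 0 = 1/2
  P(Q=1) = 0 + 1/2 = 1/2

Decomposition 1: H(P) + H(Q|P)
H(P) = -[(1/2)·log₂(1/2) + (1/2)·log₂(1/2)]
  = 0.5000 + 0.5000
  = 1.0000 bits
H(Q|P) = -Σ P(P,Q)·log₂ P(Q|P), where P(Q|P) = P(P,Q) / P(P)
  (cells with P(P,Q) = 0 contribute 0)
  (P=0,Q=0): P(Q|P) = (1/2)/(1/2) = 1;  -(1/2)·log₂(1) = 0.0000
  (P=1,Q=1): P(Q|P) = (1/2)/(1/2) = 1;  -(1/2)·log₂(1) = 0.0000
H(Q|P) = 0.0000 + 0.0000
  = 0.0000 bits
H(P) + H(Q|P) = 1.0000 + 0.0000 = 1.0000 bits

Decomposition 2: H(Q) + H(P|Q)
H(Q) = -[(1/2)·log₂(1/2) + (1/2)·log₂(1/2)]
  = 0.5000 + 0.5000
  = 1.0000 bits
H(P|Q) = -Σ P(P,Q)·log₂ P(P|Q), where P(P|Q) = P(P,Q) / P(Q)
  (cells with P(P,Q) = 0 contribute 0)
  (P=0,Q=0): P(P|Q) = (1/2)/(1/2) = 1;  -(1/2)·log₂(1) = 0.0000
  (P=1,Q=1): P(P|Q) = (1/2)/(1/2) = 1;  -(1/2)·log₂(1) = 0.0000
H(P|Q) = 0.0000 + 0.0000
  = 0.0000 bits
H(Q) + H(P|Q) = 1.0000 + 0.0000 = 1.0000 bits

Direct computation of the joint entropy:
H(P,Q) = -[(1/2)·log₂(1/2) + (1/2)·log₂(1/2)]
  = 0.5000 + 0.5000
  = 1.0000 bits

All three agree: H(P,Q) = 1.0000 bits ✓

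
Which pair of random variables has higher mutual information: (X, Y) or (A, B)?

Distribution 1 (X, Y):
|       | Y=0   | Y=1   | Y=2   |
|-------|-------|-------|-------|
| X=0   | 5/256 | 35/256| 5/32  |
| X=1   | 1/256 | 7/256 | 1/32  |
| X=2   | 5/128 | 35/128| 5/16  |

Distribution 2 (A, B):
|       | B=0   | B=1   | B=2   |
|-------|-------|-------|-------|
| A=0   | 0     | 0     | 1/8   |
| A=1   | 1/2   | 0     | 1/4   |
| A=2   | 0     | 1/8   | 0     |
Distribution 1 (X, Y):
Marginal P(X) (row sums):
  P(X=0) = 5/256 + 35/256 + 5/32 = 5/16
  P(X=1) = 1/256 + 7/256 + 1/32 = 1/16
  P(X=2) = 5/128 + 35/128 + 5/16 = 5/8
Marginal P(Y) (column sums):
  P(Y=0) = 5/256 + 1/256 + 5/128 = 1/16
  P(Y=1) = 35/256 + 7/256 + 35/128 = 7/16
  P(Y=2) = 5/32 + 1/32 + 5/16 = 1/2

H(X) = -[(5/16)·log₂(5/16) + (1/16)·log₂(1/16) + (5/8)·log₂(5/8)]
  = 0.5244 + 0.2500 + 0.4238
  = 1.1982 bits
H(Y) = -[(1/16)·log₂(1/16) + (7/16)·log₂(7/16) + (1/2)·log₂(1/2)]
  = 0.2500 + 0.5218 + 0.5000
  = 1.2718 bits
H(X,Y) = -[(5/256)·log₂(5/256) + (35/256)·log₂(35/256) + (5/32)·log₂(5/32) + (1/256)·log₂(1/256) + (7/256)·log₂(7/256) + (1/32)·log₂(1/32) + (5/128)·log₂(5/128) + (35/128)·log₂(35/128) + (5/16)·log₂(5/16)]
  = 0.1109 + 0.3925 + 0.4184 + 0.0313 + 0.1420 + 0.1563 + 0.1827 + 0.5115 + 0.5244
  = 2.4700 bits

I(X;Y) = H(X) + H(Y) - H(X,Y)
  = 1.1982 + 1.2718 - 2.4700
  = 0.0000 bits

Distribution 2 (A, B):
Marginal P(A) (row sums):
  P(A=0) = 0 + 0 + 1/8 = 1/8
  P(A=1) = 1/2 + 0 + 1/4 = 3/4
  P(A=2) = 0 + 1/8 + 0 = 1/8
Marginal P(B) (column sums):
  P(B=0) = 0 + 1/2 + 0 = 1/2
  P(B=1) = 0 + 0 + 1/8 = 1/8
  P(B=2) = 1/8 + 1/4 + 0 = 3/8

H(A) = -[(1/8)·log₂(1/8) + (3/4)·log₂(3/4) + (1/8)·log₂(1/8)]
  = 0.3750 + 0.3113 + 0.3750
  = 1.0613 bits
H(B) = -[(1/2)·log₂(1/2) + (1/8)·log₂(1/8) + (3/8)·log₂(3/8)]
  = 0.5000 + 0.3750 + 0.5306
  = 1.4056 bits
H(A,B) = -[(1/8)·log₂(1/8) + (1/2)·log₂(1/2) + (1/4)·log₂(1/4) + (1/8)·log₂(1/8)]
  = 0.3750 + 0.5000 + 0.5000 + 0.3750
  = 1.7500 bits

I(A;B) = H(A) + H(B) - H(A,B)
  = 1.0613 + 1.4056 - 1.7500
  = 0.7169 bits

I(A;B) = 0.7169 bits > I(X;Y) = 0.0000 bits, so (A, B) has the higher mutual information (stronger dependence).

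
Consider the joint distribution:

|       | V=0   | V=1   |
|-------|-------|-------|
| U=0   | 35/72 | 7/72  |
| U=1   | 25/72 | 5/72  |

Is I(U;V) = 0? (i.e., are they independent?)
Marginal P(U) (row sums):
  P(U=0) = 35/72 + 7/72 = 7/12
  P(U=1) = 25/72 + 5/72 = 5/12
Marginal P(V) (column sums):
  P(V=0) = 35/72 + 25/72 = 5/6
  P(V=1) = 7/72 + 5/72 = 1/6

U and V are independent iff P(U=i,V=j) = P(U=i)·P(V=j) for every cell.
  P(U=0)·P(V=0) = 7/12 × 5/6 = 35/72 = P(U=0,V=0) ✓
  P(U=0)·P(V=1) = 7/12 × 1/6 = 7/72 = P(U=0,V=1) ✓
  P(U=1)·P(V=0) = 5/12 × 5/6 = 25/72 = P(U=1,V=0) ✓
  P(U=1)·P(V=1) = 5/12 × 1/6 = 5/72 = P(U=1,V=1) ✓

Yes, U and V are independent: every cell factors, so I(U;V) = 0 bits.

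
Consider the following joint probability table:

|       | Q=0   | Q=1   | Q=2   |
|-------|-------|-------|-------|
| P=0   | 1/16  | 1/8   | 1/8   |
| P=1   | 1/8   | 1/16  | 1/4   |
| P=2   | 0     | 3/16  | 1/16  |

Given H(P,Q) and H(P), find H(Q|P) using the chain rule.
From the chain rule: H(P,Q) = H(P) + H(Q|P)
Therefore: H(Q|P) = H(P,Q) - H(P)

H(P,Q) = -[(1/16)·log₂(1/16) + (1/8)·log₂(1/8) + (1/8)·log₂(1/8) + (1/8)·log₂(1/8) + (1/16)·log₂(1/16) + (1/4)·log₂(1/4) + (3/16)·log₂(3/16) + (1/16)·log₂(1/16)]
  = 0.2500 + 0.3750 + 0.3750 + 0.3750 + 0.2500 + 0.5000 + 0.4528 + 0.2500
  = 2.8278 bits
Marginal P(P) (row sums):
  P(P=0) = 1/16 + 1/8 + 1/8 = 5/16
  P(P=1) = 1/8 + 1/16 + 1/4 = 7/16
  P(P=2) = 0 + 3/16 + 1/16 = 1/4
H(P) = -[(5/16)·log₂(5/16) + (7/16)·log₂(7/16) + (1/4)·log₂(1/4)]
  = 0.5244 + 0.5218 + 0.5000
  = 1.5462 bits

H(Q|P) = 2.8278 - 1.5462 = 1.2816 bits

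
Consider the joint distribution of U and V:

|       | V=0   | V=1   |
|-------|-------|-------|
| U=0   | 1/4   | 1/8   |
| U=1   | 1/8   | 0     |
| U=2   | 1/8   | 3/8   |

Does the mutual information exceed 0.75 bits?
Marginal P(U) (row sums):
  P(U=0) = 1/4 + 1/8 = 3/8
  P(U=1) = 1/8 + 0 = 1/8
  P(U=2) = 1/8 + 3/8 = 1/2
Marginal P(V) (column sums):
  P(V=0) = 1/4 + 1/8 + 1/8 = 1/2
  P(V=1) = 1/8 + 0 + 3/8 = 1/2

H(U) = -[(3/8)·log₂(3/8) + (1/8)·log₂(1/8) + (1/2)·log₂(1/2)]
  = 0.5306 + 0.3750 + 0.5000
  = 1.4056 bits
H(V) = -[(1/2)·log₂(1/2) + (1/2)·log₂(1/2)]
  = 0.5000 + 0.5000
  = 1.0000 bits
H(U,V) = -[(1/4)·log₂(1/4) + (1/8)·log₂(1/8) + (1/8)·log₂(1/8) + (1/8)·log₂(1/8) + (3/8)·log₂(3/8)]
  = 0.5000 + 0.3750 + 0.3750 + 0.3750 + 0.5306
  = 2.1556 bits

I(U;V) = H(U) + H(V) - H(U,V)
  = 1.4056 + 1.0000 - 2.1556
  = 0.2500 bits

No. I(U;V) = 0.2500 bits, which is ≤ 0.75 bits.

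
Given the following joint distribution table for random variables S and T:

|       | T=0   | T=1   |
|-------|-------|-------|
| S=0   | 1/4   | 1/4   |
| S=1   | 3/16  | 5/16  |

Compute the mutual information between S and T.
Marginal P(S) (row sums):
  P(S=0) = 1/4 + 1/4 = 1/2
  P(S=1) = 3/16 + 5/16 = 1/2
Marginal P(T) (column sums):
  P(T=0) = 1/4 + 3/16 = 7/16
  P(T=1) = 1/4 + 5/16 = 9/16

H(S) = -[(1/2)·log₂(1/2) + (1/2)·log₂(1/2)]
  = 0.5000 + 0.5000
  = 1.0000 bits
H(T) = -[(7/16)·log₂(7/16) + (9/16)·log₂(9/16)]
  = 0.5218 + 0.4669
  = 0.9887 bits
H(S,T) = -[(1/4)·log₂(1/4) + (1/4)·log₂(1/4) + (3/16)·log₂(3/16) + (5/16)·log₂(5/16)]
  = 0.5000 + 0.5000 + 0.4528 + 0.5244
  = 1.9772 bits

I(S;T) = H(S) + H(T) - H(S,T)
  = 1.0000 + 0.9887 - 1.9772
  = 0.0115 bits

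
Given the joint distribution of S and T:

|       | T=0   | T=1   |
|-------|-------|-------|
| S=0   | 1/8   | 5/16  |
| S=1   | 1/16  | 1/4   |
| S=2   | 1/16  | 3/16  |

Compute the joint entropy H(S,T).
H(S,T) = -Σ P(S,T) log₂ P(S,T), summed over the non-zero cells:
H(S,T) = -[(1/8)·log₂(1/8) + (5/16)·log₂(5/16) + (1/16)·log₂(1/16) + (1/4)·log₂(1/4) + (1/16)·log₂(1/16) + (3/16)·log₂(3/16)]
  = 0.3750 + 0.5244 + 0.2500 + 0.5000 + 0.2500 + 0.4528
  = 2.3522 bits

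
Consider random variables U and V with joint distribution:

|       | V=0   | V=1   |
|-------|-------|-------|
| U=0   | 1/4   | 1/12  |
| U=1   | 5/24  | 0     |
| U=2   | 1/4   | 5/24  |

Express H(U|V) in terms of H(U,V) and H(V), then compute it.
H(U|V) = H(U,V) - H(V)

Marginal P(V) (column sums):
  P(V=0) = 1/4 + 5/24 + 1/4 = 17/24
  P(V=1) = 1/12 + 0 + 5/24 = 7/24

H(U,V) = -[(1/4)·log₂(1/4) + (1/12)·log₂(1/12) + (5/24)·log₂(5/24) + (1/4)·log₂(1/4) + (5/24)·log₂(5/24)]
  = 0.5000 + 0.2987 + 0.4715 + 0.5000 + 0.4715
  = 2.2417 bits
H(V) = -[(17/24)·log₂(17/24) + (7/24)·log₂(7/24)]
  = 0.3524 + 0.5185
  = 0.8709 bits

H(U|V) = 2.2417 - 0.8709 = 1.3708 bits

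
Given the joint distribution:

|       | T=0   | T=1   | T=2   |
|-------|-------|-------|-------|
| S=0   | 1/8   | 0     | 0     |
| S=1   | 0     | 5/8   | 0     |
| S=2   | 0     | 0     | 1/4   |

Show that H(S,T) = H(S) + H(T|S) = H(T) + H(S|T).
Marginal P(S) (row sums):
  P(S=0) = 1/8 + 0 + 0 = 1/8
  P(S=1) = 0 + 5/8 + 0 = 5/8
  P(S=2) = 0 + 0 + 1/4 = 1/4
Marginal P(T) (column sums):
  P(T=0) = 1/8 + 0 + 0 = 1/8
  P(T=1) = 0 + 5/8 + 0 = 5/8
  P(T=2) = 0 + 0 + 1/4 = 1/4

Decomposition 1: H(S) + H(T|S)
H(S) = -[(1/8)·log₂(1/8) + (5/8)·log₂(5/8) + (1/4)·log₂(1/4)]
  = 0.3750 + 0.4238 + 0.5000
  = 1.2988 bits
H(T|S) = -Σ P(S,T)·log₂ P(T|S), where P(T|S) = P(S,T) / P(S)
  (cells with P(S,T) = 0 contribute 0)
  (S=0,T=0): P(T|S) = (1/8)/(1/8) = 1;  -(1/8)·log₂(1) = 0.0000
  (S=1,T=1): P(T|S) = (5/8)/(5/8) = 1;  -(5/8)·log₂(1) = 0.0000
  (S=2,T=2): P(T|S) = (1/4)/(1/4) = 1;  -(1/4)·log₂(1) = 0.0000
H(T|S) = 0.0000 + 0.0000 + 0.0000
  = 0.0000 bits
H(S) + H(T|S) = 1.2988 + 0.0000 = 1.2988 bits

Decomposition 2: H(T) + H(S|T)
H(T) = -[(1/8)·log₂(1/8) + (5/8)·log₂(5/8) + (1/4)·log₂(1/4)]
  = 0.3750 + 0.4238 + 0.5000
  = 1.2988 bits
H(S|T) = -Σ P(S,T)·log₂ P(S|T), where P(S|T) = P(S,T) / P(T)
  (cells with P(S,T) = 0 contribute 0)
  (S=0,T=0): P(S|T) = (1/8)/(1/8) = 1;  -(1/8)·log₂(1) = 0.0000
  (S=1,T=1): P(S|T) = (5/8)/(5/8) = 1;  -(5/8)·log₂(1) = 0.0000
  (S=2,T=2): P(S|T) = (1/4)/(1/4) = 1;  -(1/4)·log₂(1) = 0.0000
H(S|T) = 0.0000 + 0.0000 + 0.0000
  = 0.0000 bits
H(T) + H(S|T) = 1.2988 + 0.0000 = 1.2988 bits

Direct computation of the joint entropy:
H(S,T) = -[(1/8)·log₂(1/8) + (5/8)·log₂(5/8) + (1/4)·log₂(1/4)]
  = 0.3750 + 0.4238 + 0.5000
  = 1.2988 bits

All three agree: H(S,T) = 1.2988 bits ✓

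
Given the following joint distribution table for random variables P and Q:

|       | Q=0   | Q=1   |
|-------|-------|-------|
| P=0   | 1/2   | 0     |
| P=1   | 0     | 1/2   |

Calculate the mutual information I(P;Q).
Marginal P(P) (row sums):
  P(P=0) = 1/2 + 0 = 1/2
  P(P=1) = 0 + 1/2 = 1/2
Marginal P(Q) (column sums):
  P(Q=0) = 1/2 + 0 = 1/2
  P(Q=1) = 0 + 1/2 = 1/2

H(P) = -[(1/2)·log₂(1/2) + (1/2)·log₂(1/2)]
  = 0.5000 + 0.5000
  = 1.0000 bits
H(Q) = -[(1/2)·log₂(1/2) + (1/2)·log₂(1/2)]
  = 0.5000 + 0.5000
  = 1.0000 bits
H(P,Q) = -[(1/2)·log₂(1/2) + (1/2)·log₂(1/2)]
  = 0.5000 + 0.5000
  = 1.0000 bits

I(P;Q) = H(P) + H(Q) - H(P,Q)
  = 1.0000 + 1.0000 - 1.0000
  = 1.0000 bits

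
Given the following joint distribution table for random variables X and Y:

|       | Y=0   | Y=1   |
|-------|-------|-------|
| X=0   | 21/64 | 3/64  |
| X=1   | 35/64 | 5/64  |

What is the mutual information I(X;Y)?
Marginal P(X) (row sums):
  P(X=0) = 21/64 + 3/64 = 3/8
  P(X=1) = 35/64 + 5/64 = 5/8
Marginal P(Y) (column sums):
  P(Y=0) = 21/64 + 35/64 = 7/8
  P(Y=1) = 3/64 + 5/64 = 1/8

H(X) = -[(3/8)·log₂(3/8) + (5/8)·log₂(5/8)]
  = 0.5306 + 0.4238
  = 0.9544 bits
H(Y) = -[(7/8)·log₂(7/8) + (1/8)·log₂(1/8)]
  = 0.1686 + 0.3750
  = 0.5436 bits
H(X,Y) = -[(21/64)·log₂(21/64) + (3/64)·log₂(3/64) + (35/64)·log₂(35/64) + (5/64)·log₂(5/64)]
  = 0.5275 + 0.2070 + 0.4762 + 0.2873
  = 1.4980 bits

I(X;Y) = H(X) + H(Y) - H(X,Y)
  = 0.9544 + 0.5436 - 1.4980
  = 0.0000 bits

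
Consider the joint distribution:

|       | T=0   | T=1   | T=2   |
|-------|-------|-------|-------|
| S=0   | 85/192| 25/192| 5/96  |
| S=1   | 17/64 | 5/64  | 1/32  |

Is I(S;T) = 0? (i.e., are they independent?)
Marginal P(S) (row sums):
  P(S=0) = 85/192 + 25/192 + 5/96 = 5/8
  P(S=1) = 17/64 + 5/64 + 1/32 = 3/8
Marginal P(T) (column sums):
  P(T=0) = 85/192 + 17/64 = 17/24
  P(T=1) = 25/192 + 5/64 = 5/24
  P(T=2) = 5/96 + 1/32 = 1/12

S and T are independent iff P(S=i,T=j) = P(S=i)·P(T=j) for every cell.
  P(S=0)·P(T=0) = 5/8 × 17/24 = 85/192 = P(S=0,T=0) ✓
  P(S=0)·P(T=1) = 5/8 × 5/24 = 25/192 = P(S=0,T=1) ✓
  P(S=0)·P(T=2) = 5/8 × 1/12 = 5/96 = P(S=0,T=2) ✓
  P(S=1)·P(T=0) = 3/8 × 17/24 = 17/64 = P(S=1,T=0) ✓
  P(S=1)·P(T=1) = 3/8 × 5/24 = 5/64 = P(S=1,T=1) ✓
  P(S=1)·P(T=2) = 3/8 × 1/12 = 1/32 = P(S=1,T=2) ✓

Yes, S and T are independent: every cell factors, so I(S;T) = 0 bits.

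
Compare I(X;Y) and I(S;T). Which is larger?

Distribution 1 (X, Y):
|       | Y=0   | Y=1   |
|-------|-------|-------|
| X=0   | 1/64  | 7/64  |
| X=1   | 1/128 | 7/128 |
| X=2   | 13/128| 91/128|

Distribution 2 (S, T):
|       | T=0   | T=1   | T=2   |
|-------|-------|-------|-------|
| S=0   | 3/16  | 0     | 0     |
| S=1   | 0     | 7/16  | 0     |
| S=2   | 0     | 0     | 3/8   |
Distribution 1 (X, Y):
Marginal P(X) (row sums):
  P(X=0) = 1/64 + 7/64 = 1/8
  P(X=1) = 1/128 + 7/128 = 1/16
  P(X=2) = 13/128 + 91/128 = 13/16
Marginal P(Y) (column sums):
  P(Y=0) = 1/64 + 1/128 + 13/128 = 1/8
  P(Y=1) = 7/64 + 7/128 + 91/128 = 7/8

H(X) = -[(1/8)·log₂(1/8) + (1/16)·log₂(1/16) + (13/16)·log₂(13/16)]
  = 0.3750 + 0.2500 + 0.2434
  = 0.8684 bits
H(Y) = -[(1/8)·log₂(1/8) + (7/8)·log₂(7/8)]
  = 0.3750 + 0.1686
  = 0.5436 bits
H(X,Y) = -[(1/64)·log₂(1/64) + (7/64)·log₂(7/64) + (1/128)·log₂(1/128) + (7/128)·log₂(7/128) + (13/128)·log₂(13/128) + (91/128)·log₂(91/128)]
  = 0.0938 + 0.3492 + 0.0547 + 0.2293 + 0.3351 + 0.3499
  = 1.4120 bits

I(X;Y) = H(X) + H(Y) - H(X,Y)
  = 0.8684 + 0.5436 - 1.4120
  = 0.0000 bits

Distribution 2 (S, T):
Marginal P(S) (row sums):
  P(S=0) = 3/16 + 0 + 0 = 3/16
  P(S=1) = 0 + 7/16 + 0 = 7/16
  P(S=2) = 0 + 0 + 3/8 = 3/8
Marginal P(T) (column sums):
  P(T=0) = 3/16 + 0 + 0 = 3/16
  P(T=1) = 0 + 7/16 + 0 = 7/16
  P(T=2) = 0 + 0 + 3/8 = 3/8

H(S) = -[(3/16)·log₂(3/16) + (7/16)·log₂(7/16) + (3/8)·log₂(3/8)]
  = 0.4528 + 0.5218 + 0.5306
  = 1.5052 bits
H(T) = -[(3/16)·log₂(3/16) + (7/16)·log₂(7/16) + (3/8)·log₂(3/8)]
  = 0.4528 + 0.5218 + 0.5306
  = 1.5052 bits
H(S,T) = -[(3/16)·log₂(3/16) + (7/16)·log₂(7/16) + (3/8)·log₂(3/8)]
  = 0.4528 + 0.5218 + 0.5306
  = 1.5052 bits

I(S;T) = H(S) + H(T) - H(S,T)
  = 1.5052 + 1.5052 - 1.5052
  = 1.5052 bits

I(S;T) = 1.5052 bits > I(X;Y) = 0.0000 bits, so (S, T) has the higher mutual information (stronger dependence).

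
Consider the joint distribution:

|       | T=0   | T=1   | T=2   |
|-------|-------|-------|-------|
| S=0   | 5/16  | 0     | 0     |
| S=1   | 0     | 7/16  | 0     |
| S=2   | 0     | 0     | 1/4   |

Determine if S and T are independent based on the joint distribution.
Marginal P(S) (row sums):
  P(S=0) = 5/16 + 0 + 0 = 5/16
  P(S=1) = 0 + 7/16 + 0 = 7/16
  P(S=2) = 0 + 0 + 1/4 = 1/4
Marginal P(T) (column sums):
  P(T=0) = 5/16 + 0 + 0 = 5/16
  P(T=1) = 0 + 7/16 + 0 = 7/16
  P(T=2) = 0 + 0 + 1/4 = 1/4

S and T are independent iff P(S=i,T=j) = P(S=i)·P(T=j) for every cell.
  P(S=0)·P(T=0) = 5/16 × 5/16 = 25/256, but P(S=0,T=0) = 5/16 ✗

No, S and T are not independent. Quantitatively, I(S;T) > 0:

H(S) = -[(5/16)·log₂(5/16) + (7/16)·log₂(7/16) + (1/4)·log₂(1/4)]
  = 0.5244 + 0.5218 + 0.5000
  = 1.5462 bits
H(T) = -[(5/16)·log₂(5/16) + (7/16)·log₂(7/16) + (1/4)·log₂(1/4)]
  = 0.5244 + 0.5218 + 0.5000
  = 1.5462 bits
H(S,T) = -[(5/16)·log₂(5/16) + (7/16)·log₂(7/16) + (1/4)·log₂(1/4)]
  = 0.5244 + 0.5218 + 0.5000
  = 1.5462 bits
I(S;T) = H(S) + H(T) - H(S,T) = 1.5462 + 1.5462 - 1.5462 = 1.5462 bits > 0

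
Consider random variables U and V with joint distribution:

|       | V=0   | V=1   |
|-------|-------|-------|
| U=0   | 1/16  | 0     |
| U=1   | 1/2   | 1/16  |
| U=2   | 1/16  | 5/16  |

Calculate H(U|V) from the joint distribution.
Marginal P(V) (column sums):
  P(V=0) = 1/16 + 1/2 + 1/16 = 5/8
  P(V=1) = 0 + 1/16 + 5/16 = 3/8

H(U|V) = -Σ P(U,V)·log₂ P(U|V), where P(U|V) = P(U,V) / P(V)
  (cells with P(U,V) = 0 contribute 0)
  (U=0,V=0): P(U|V) = (1/16)/(5/8) = 1/10;  -(1/16)·log₂(1/10) = 0.2076
  (U=1,V=0): P(U|V) = (1/2)/(5/8) = 4/5;  -(1/2)·log₂(4/5) = 0.1610
  (U=1,V=1): P(U|V) = (1/16)/(3/8) = 1/6;  -(1/16)·log₂(1/6) = 0.1616
  (U=2,V=0): P(U|V) = (1/16)/(5/8) = 1/10;  -(1/16)·log₂(1/10) = 0.2076
  (U=2,V=1): P(U|V) = (5/16)/(3/8) = 5/6;  -(5/16)·log₂(5/6) = 0.0822
H(U|V) = 0.2076 + 0.1610 + 0.1616 + 0.2076 + 0.0822
  = 0.8200 bits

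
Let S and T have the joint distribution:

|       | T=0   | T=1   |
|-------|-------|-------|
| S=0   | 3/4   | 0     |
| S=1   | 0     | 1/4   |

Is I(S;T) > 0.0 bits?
Marginal P(S) (row sums):
  P(S=0) = 3/4 + 0 = 3/4
  P(S=1) = 0 + 1/4 = 1/4
Marginal P(T) (column sums):
  P(T=0) = 3/4 + 0 = 3/4
  P(T=1) = 0 + 1/4 = 1/4

H(S) = -[(3/4)·log₂(3/4) + (1/4)·log₂(1/4)]
  = 0.3113 + 0.5000
  = 0.8113 bits
H(T) = -[(3/4)·log₂(3/4) + (1/4)·log₂(1/4)]
  = 0.3113 + 0.5000
  = 0.8113 bits
H(S,T) = -[(3/4)·log₂(3/4) + (1/4)·log₂(1/4)]
  = 0.3113 + 0.5000
  = 0.8113 bits

I(S;T) = H(S) + H(T) - H(S,T)
  = 0.8113 + 0.8113 - 0.8113
  = 0.8113 bits

Yes. I(S;T) = 0.8113 bits, which is > 0.0 bits.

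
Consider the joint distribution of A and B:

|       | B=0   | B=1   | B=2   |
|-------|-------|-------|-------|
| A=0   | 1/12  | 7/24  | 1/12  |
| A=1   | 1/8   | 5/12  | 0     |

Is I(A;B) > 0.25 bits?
Marginal P(A) (row sums):
  P(A=0) = 1/12 + 7/24 + 1/12 = 11/24
  P(A=1) = 1/8 + 5/12 + 0 = 13/24
Marginal P(B) (column sums):
  P(B=0) = 1/12 + 1/8 = 5/24
  P(B=1) = 7/24 + 5/12 = 17/24
  P(B=2) = 1/12 + 0 = 1/12

H(A) = -[(11/24)·log₂(11/24) + (13/24)·log₂(13/24)]
  = 0.5159 + 0.4791
  = 0.9950 bits
H(B) = -[(5/24)·log₂(5/24) + (17/24)·log₂(17/24) + (1/12)·log₂(1/12)]
  = 0.4715 + 0.3524 + 0.2987
  = 1.1226 bits
H(A,B) = -[(1/12)·log₂(1/12) + (7/24)·log₂(7/24) + (1/12)·log₂(1/12) + (1/8)·log₂(1/8) + (5/12)·log₂(5/12)]
  = 0.2987 + 0.5185 + 0.2987 + 0.3750 + 0.5263
  = 2.0172 bits

I(A;B) = H(A) + H(B) - H(A,B)
  = 0.9950 + 1.1226 - 2.0172
  = 0.1004 bits

No. I(A;B) = 0.1004 bits, which is ≤ 0.25 bits.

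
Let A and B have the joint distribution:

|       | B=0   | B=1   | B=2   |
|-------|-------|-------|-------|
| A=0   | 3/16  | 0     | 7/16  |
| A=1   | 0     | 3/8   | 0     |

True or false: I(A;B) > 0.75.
Marginal P(A) (row sums):
  P(A=0) = 3/16 + 0 + 7/16 = 5/8
  P(A=1) = 0 + 3/8 + 0 = 3/8
Marginal P(B) (column sums):
  P(B=0) = 3/16 + 0 = 3/16
  P(B=1) = 0 + 3/8 = 3/8
  P(B=2) = 7/16 + 0 = 7/16

H(A) = -[(5/8)·log₂(5/8) + (3/8)·log₂(3/8)]
  = 0.4238 + 0.5306
  = 0.9544 bits
H(B) = -[(3/16)·log₂(3/16) + (3/8)·log₂(3/8) + (7/16)·log₂(7/16)]
  = 0.4528 + 0.5306 + 0.5218
  = 1.5052 bits
H(A,B) = -[(3/16)·log₂(3/16) + (7/16)·log₂(7/16) + (3/8)·log₂(3/8)]
  = 0.4528 + 0.5218 + 0.5306
  = 1.5052 bits

I(A;B) = H(A) + H(B) - H(A,B)
  = 0.9544 + 1.5052 - 1.5052
  = 0.9544 bits

True. I(A;B) = 0.9544 bits, which is > 0.75 bits.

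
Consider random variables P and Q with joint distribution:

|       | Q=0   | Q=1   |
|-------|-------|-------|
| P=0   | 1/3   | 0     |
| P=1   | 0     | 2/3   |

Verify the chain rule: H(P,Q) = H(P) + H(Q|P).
Left side:
H(P,Q) = -[(1/3)·log₂(1/3) + (2/3)·log₂(2/3)]
  = 0.5283 + 0.3900
  = 0.9183 bits

Right side:
Marginal P(P) (row sums):
  P(P=0) = 1/3 + 0 = 1/3
  P(P=1) = 0 + 2/3 = 2/3
H(P) = -[(1/3)·log₂(1/3) + (2/3)·log₂(2/3)]
  = 0.5283 + 0.3900
  = 0.9183 bits
H(Q|P) = -Σ P(P,Q)·log₂ P(Q|P), where P(Q|P) = P(P,Q) / P(P)
  (cells with P(P,Q) = 0 contribute 0)
  (P=0,Q=0): P(Q|P) = (1/3)/(1/3) = 1;  -(1/3)·log₂(1) = 0.0000
  (P=1,Q=1): P(Q|P) = (2/3)/(2/3) = 1;  -(2/3)·log₂(1) = 0.0000
H(Q|P) = 0.0000 + 0.0000
  = 0.0000 bits
H(P) + H(Q|P) = 0.9183 + 0.0000 = 0.9183 bits

Both sides equal 0.9183 bits, so the chain rule holds ✓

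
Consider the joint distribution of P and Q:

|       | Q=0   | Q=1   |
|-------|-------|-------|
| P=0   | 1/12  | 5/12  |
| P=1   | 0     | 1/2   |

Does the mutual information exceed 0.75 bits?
Marginal P(P) (row sums):
  P(P=0) = 1/12 + 5/12 = 1/2
  P(P=1) = 0 + 1/2 = 1/2
Marginal P(Q) (column sums):
  P(Q=0) = 1/12 + 0 = 1/12
  P(Q=1) = 5/12 + 1/2 = 11/12

H(P) = -[(1/2)·log₂(1/2) + (1/2)·log₂(1/2)]
  = 0.5000 + 0.5000
  = 1.0000 bits
H(Q) = -[(1/12)·log₂(1/12) + (11/12)·log₂(11/12)]
  = 0.2987 + 0.1151
  = 0.4138 bits
H(P,Q) = -[(1/12)·log₂(1/12) + (5/12)·log₂(5/12) + (1/2)·log₂(1/2)]
  = 0.2987 + 0.5263 + 0.5000
  = 1.3250 bits

I(P;Q) = H(P) + H(Q) - H(P,Q)
  = 1.0000 + 0.4138 - 1.3250
  = 0.0888 bits

No. I(P;Q) = 0.0888 bits, which is ≤ 0.75 bits.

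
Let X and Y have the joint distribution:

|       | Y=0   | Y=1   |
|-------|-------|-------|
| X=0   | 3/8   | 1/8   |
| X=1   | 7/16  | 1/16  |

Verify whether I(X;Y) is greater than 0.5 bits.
Marginal P(X) (row sums):
  P(X=0) = 3/8 + 1/8 = 1/2
  P(X=1) = 7/16 + 1/16 = 1/2
Marginal P(Y) (column sums):
  P(Y=0) = 3/8 + 7/16 = 13/16
  P(Y=1) = 1/8 + 1/16 = 3/16

H(X) = -[(1/2)·log₂(1/2) + (1/2)·log₂(1/2)]
  = 0.5000 + 0.5000
  = 1.0000 bits
H(Y) = -[(13/16)·log₂(13/16) + (3/16)·log₂(3/16)]
  = 0.2434 + 0.4528
  = 0.6962 bits
H(X,Y) = -[(3/8)·log₂(3/8) + (1/8)·log₂(1/8) + (7/16)·log₂(7/16) + (1/16)·log₂(1/16)]
  = 0.5306 + 0.3750 + 0.5218 + 0.2500
  = 1.6774 bits

I(X;Y) = H(X) + H(Y) - H(X,Y)
  = 1.0000 + 0.6962 - 1.6774
  = 0.0188 bits

No. I(X;Y) = 0.0188 bits, which is ≤ 0.5 bits.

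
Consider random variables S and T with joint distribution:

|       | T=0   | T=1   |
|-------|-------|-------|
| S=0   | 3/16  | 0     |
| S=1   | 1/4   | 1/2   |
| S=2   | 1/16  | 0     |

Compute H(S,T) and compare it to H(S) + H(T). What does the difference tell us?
Marginal P(S) (row sums):
  P(S=0) = 3/16 + 0 = 3/16
  P(S=1) = 1/4 + 1/2 = 3/4
  P(S=2) = 1/16 + 0 = 1/16
Marginal P(T) (column sums):
  P(T=0) = 3/16 + 1/4 + 1/16 = 1/2
  P(T=1) = 0 + 1/2 + 0 = 1/2

H(S,T) = -[(3/16)·log₂(3/16) + (1/4)·log₂(1/4) + (1/2)·log₂(1/2) + (1/16)·log₂(1/16)]
  = 0.4528 + 0.5000 + 0.5000 + 0.2500
  = 1.7028 bits
H(S) = -[(3/16)·log₂(3/16) + (3/4)·log₂(3/4) + (1/16)·log₂(1/16)]
  = 0.4528 + 0.3113 + 0.2500
  = 1.0141 bits
H(T) = -[(1/2)·log₂(1/2) + (1/2)·log₂(1/2)]
  = 0.5000 + 0.5000
  = 1.0000 bits

H(S) + H(T) = 1.0141 + 1.0000 = 2.0141 bits
Difference: H(S) + H(T) - H(S,T) = 2.0141 - 1.7028 = 0.3113 bits = I(S;T)

The difference is the mutual information; it is positive here, so S and T are dependent (knowing one reduces uncertainty about the other by 0.3113 bits).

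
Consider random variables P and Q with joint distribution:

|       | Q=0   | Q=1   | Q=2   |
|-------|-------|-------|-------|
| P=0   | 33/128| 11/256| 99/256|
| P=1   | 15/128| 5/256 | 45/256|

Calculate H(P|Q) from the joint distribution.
Marginal P(Q) (column sums):
  P(Q=0) = 33/128 + 15/128 = 3/8
  P(Q=1) = 11/256 + 5/256 = 1/16
  P(Q=2) = 99/256 + 45/256 = 9/16

H(P|Q) = -Σ P(P,Q)·log₂ P(P|Q), where P(P|Q) = P(P,Q) / P(Q)
  (P=0,Q=0): P(P|Q) = (33/128)/(3/8) = 11/16;  -(33/128)·log₂(11/16) = 0.1394
  (P=0,Q=1): P(P|Q) = (11/256)/(1/16) = 11/16;  -(11/256)·log₂(11/16) = 0.0232
  (P=0,Q=2): P(P|Q) = (99/256)/(9/16) = 11/16;  -(99/256)·log₂(11/16) = 0.2090
  (P=1,Q=0): P(P|Q) = (15/128)/(3/8) = 5/16;  -(15/128)·log₂(5/16) = 0.1966
  (P=1,Q=1): P(P|Q) = (5/256)/(1/16) = 5/16;  -(5/256)·log₂(5/16) = 0.0328
  (P=1,Q=2): P(P|Q) = (45/256)/(9/16) = 5/16;  -(45/256)·log₂(5/16) = 0.2950
H(P|Q) = 0.1394 + 0.0232 + 0.2090 + 0.1966 + 0.0328 + 0.2950
  = 0.8960 bits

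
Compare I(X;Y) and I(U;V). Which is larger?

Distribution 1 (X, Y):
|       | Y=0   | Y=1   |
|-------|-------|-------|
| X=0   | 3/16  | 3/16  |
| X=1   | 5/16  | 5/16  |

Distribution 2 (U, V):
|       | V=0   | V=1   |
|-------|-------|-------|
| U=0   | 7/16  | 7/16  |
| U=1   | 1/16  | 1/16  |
Distribution 1 (X, Y):
Marginal P(X) (row sums):
  P(X=0) = 3/16 + 3/16 = 3/8
  P(X=1) = 5/16 + 5/16 = 5/8
Marginal P(Y) (column sums):
  P(Y=0) = 3/16 + 5/16 = 1/2
  P(Y=1) = 3/16 + 5/16 = 1/2

H(X) = -[(3/8)·log₂(3/8) + (5/8)·log₂(5/8)]
  = 0.5306 + 0.4238
  = 0.9544 bits
H(Y) = -[(1/2)·log₂(1/2) + (1/2)·log₂(1/2)]
  = 0.5000 + 0.5000
  = 1.0000 bits
H(X,Y) = -[(3/16)·log₂(3/16) + (3/16)·log₂(3/16) + (5/16)·log₂(5/16) + (5/16)·log₂(5/16)]
  = 0.4528 + 0.4528 + 0.5244 + 0.5244
  = 1.9544 bits

I(X;Y) = H(X) + H(Y) - H(X,Y)
  = 0.9544 + 1.0000 - 1.9544
  = 0.0000 bits

Distribution 2 (U, V):
Marginal P(U) (row sums):
  P(U=0) = 7/16 + 7/16 = 7/8
  P(U=1) = 1/16 + 1/16 = 1/8
Marginal P(V) (column sums):
  P(V=0) = 7/16 + 1/16 = 1/2
  P(V=1) = 7/16 + 1/16 = 1/2

H(U) = -[(7/8)·log₂(7/8) + (1/8)·log₂(1/8)]
  = 0.1686 + 0.3750
  = 0.5436 bits
H(V) = -[(1/2)·log₂(1/2) + (1/2)·log₂(1/2)]
  = 0.5000 + 0.5000
  = 1.0000 bits
H(U,V) = -[(7/16)·log₂(7/16) + (7/16)·log₂(7/16) + (1/16)·log₂(1/16) + (1/16)·log₂(1/16)]
  = 0.5218 + 0.5218 + 0.2500 + 0.2500
  = 1.5436 bits

I(U;V) = H(U) + H(V) - H(U,V)
  = 0.5436 + 1.0000 - 1.5436
  = 0.0000 bits

Both joint tables factor as the product of their marginals, so I(X;Y) = I(U;V) = 0 bits: neither is larger (both pairs are independent).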